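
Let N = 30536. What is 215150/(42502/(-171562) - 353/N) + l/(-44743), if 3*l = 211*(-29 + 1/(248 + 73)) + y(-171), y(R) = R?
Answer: -24282643545686560589309/29265089067348561 ≈ -8.2975e+5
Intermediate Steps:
l = -2018879/963 (l = (211*(-29 + 1/(248 + 73)) - 171)/3 = (211*(-29 + 1/321) - 171)/3 = (211*(-9308/321) - 171)/3 = (-1963988/321 - 171)/3 = (1/3)*(-2018879/321) = -2018879/963 ≈ -2096.4)
215150/(42502/(-171562) - 353/N) + l/(-44743) = 215150/(42502/(-171562) - 353/30536) - 2018879/963/(-44743) = 215150/(42502*(-1/171562) - 353*1/30536) - 2018879/963*(-1/44743) = 215150/(-21251/85781 - 353/30536) + 2018879/43087509 = 215150/(-679201229/2619408616) + 2018879/43087509 = 215150*(-2619408616/679201229) + 2018879/43087509 = -563565763732400/679201229 + 2018879/43087509 = -24282643545686560589309/29265089067348561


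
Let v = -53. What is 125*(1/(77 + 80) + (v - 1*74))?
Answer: -2492250/157 ≈ -15874.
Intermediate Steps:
125*(1/(77 + 80) + (v - 1*74)) = 125*(1/(77 + 80) + (-53 - 1*74)) = 125*(1/157 + (-53 - 74)) = 125*(1/157 - 127) = 125*(-19938/157) = -2492250/157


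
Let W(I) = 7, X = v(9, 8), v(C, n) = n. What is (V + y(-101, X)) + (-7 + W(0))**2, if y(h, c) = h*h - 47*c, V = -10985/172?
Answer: 1678915/172 ≈ 9761.1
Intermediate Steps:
X = 8
V = -10985/172 ≈ -63.866
y(h, c) = h**2 - 47*c
(V + y(-101, X)) + (-7 + W(0))**2 = (-10985/172 + ((-101)**2 - 47*8)) + (-7 + 7)**2 = (-10985/172 + (10201 - 376)) + 0**2 = (-10985/172 + 9825) + 0 = 1678915/172 + 0 = 1678915/172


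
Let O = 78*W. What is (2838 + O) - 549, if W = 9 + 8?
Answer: 3615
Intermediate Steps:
W = 17
O = 1326 (O = 78*17 = 1326)
(2838 + O) - 549 = (2838 + 1326) - 549 = 4164 - 549 = 3615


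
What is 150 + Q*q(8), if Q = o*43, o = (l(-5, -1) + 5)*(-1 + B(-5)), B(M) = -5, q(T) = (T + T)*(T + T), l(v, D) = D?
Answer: -264042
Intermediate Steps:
q(T) = 4*T² (q(T) = (2*T)*(2*T) = 4*T²)
o = -24 (o = (-1 + 5)*(-1 - 5) = 4*(-6) = -24)
Q = -1032 (Q = -24*43 = -1032)
150 + Q*q(8) = 150 - 4128*8² = 150 - 4128*64 = 150 - 1032*256 = 150 - 264192 = -264042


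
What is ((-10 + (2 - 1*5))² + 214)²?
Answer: 146689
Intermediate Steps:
((-10 + (2 - 1*5))² + 214)² = ((-10 + (2 - 5))² + 214)² = ((-10 - 3)² + 214)² = ((-13)² + 214)² = (169 + 214)² = 383² = 146689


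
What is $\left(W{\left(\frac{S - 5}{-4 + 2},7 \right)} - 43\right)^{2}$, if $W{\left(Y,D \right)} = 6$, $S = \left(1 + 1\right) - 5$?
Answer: $1369$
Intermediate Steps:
$S = -3$ ($S = 2 - 5 = -3$)
$\left(W{\left(\frac{S - 5}{-4 + 2},7 \right)} - 43\right)^{2} = \left(6 - 43\right)^{2} = \left(-37\right)^{2} = 1369$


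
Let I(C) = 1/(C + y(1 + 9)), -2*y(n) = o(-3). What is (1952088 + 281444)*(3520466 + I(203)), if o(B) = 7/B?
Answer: 1376037858449056/175 ≈ 7.8631e+12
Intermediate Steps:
y(n) = 7/6 (y(n) = -7/(2*(-3)) = -7*(-1)/(2*3) = -1/2*(-7/3) = 7/6)
I(C) = 1/(7/6 + C) (I(C) = 1/(C + 7/6) = 1/(7/6 + C))
(1952088 + 281444)*(3520466 + I(203)) = (1952088 + 281444)*(3520466 + 6/(7 + 6*203)) = 2233532*(3520466 + 6/(7 + 1218)) = 2233532*(3520466 + 6/1225) = 2233532*(4312570856/1225) = 1376037858449056/175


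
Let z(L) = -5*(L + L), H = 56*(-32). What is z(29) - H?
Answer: 1502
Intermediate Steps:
H = -1792
z(L) = -10*L
z(29) - H = -10*29 - 1*(-1792) = -290 + 1792 = 1502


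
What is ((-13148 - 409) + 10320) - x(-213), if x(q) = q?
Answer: -3024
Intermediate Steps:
((-13148 - 409) + 10320) - x(-213) = ((-13148 - 409) + 10320) - 1*(-213) = (-13557 + 10320) + 213 = -3237 + 213 = -3024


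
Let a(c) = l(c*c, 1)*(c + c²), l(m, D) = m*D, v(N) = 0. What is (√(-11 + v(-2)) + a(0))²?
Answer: -11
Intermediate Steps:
l(m, D) = D*m
a(c) = c²*(c + c²) (a(c) = (1*(c*c))*(c + c²) = (1*c²)*(c + c²) = c²*(c + c²))
(√(-11 + v(-2)) + a(0))² = (√(-11 + 0) + 0³*(1 + 0))² = (√(-11) + 0*1)² = (I*√11 + 0)² = (I*√11)² = -11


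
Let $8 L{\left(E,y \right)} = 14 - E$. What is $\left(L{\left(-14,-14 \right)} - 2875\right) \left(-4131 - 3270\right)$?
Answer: $\frac{42503943}{2} \approx 2.1252 \cdot 10^{7}$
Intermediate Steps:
$L{\left(E,y \right)} = \frac{7}{4} - \frac{E}{8}$ ($L{\left(E,y \right)} = \frac{14 - E}{8} = \frac{7}{4} - \frac{E}{8}$)
$\left(L{\left(-14,-14 \right)} - 2875\right) \left(-4131 - 3270\right) = \left(\left(\frac{7}{4} - - \frac{7}{4}\right) - 2875\right) \left(-4131 - 3270\right) = \left(\left(\frac{7}{4} + \frac{7}{4}\right) - 2875\right) \left(-7401\right) = \left(\frac{7}{2} - 2875\right) \left(-7401\right) = \left(- \frac{5743}{2}\right) \left(-7401\right) = \frac{42503943}{2}$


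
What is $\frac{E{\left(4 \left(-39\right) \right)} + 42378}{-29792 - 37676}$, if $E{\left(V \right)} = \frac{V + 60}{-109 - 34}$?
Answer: $- \frac{3030075}{4823962} \approx -0.62813$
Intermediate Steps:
$E{\left(V \right)} = - \frac{60}{143} - \frac{V}{143}$ ($E{\left(V \right)} = \frac{60 + V}{-143} = \left(60 + V\right) \left(- \frac{1}{143}\right) = - \frac{60}{143} - \frac{V}{143}$)
$\frac{E{\left(4 \left(-39\right) \right)} + 42378}{-29792 - 37676} = \frac{\left(- \frac{60}{143} - \frac{4 \left(-39\right)}{143}\right) + 42378}{-29792 - 37676} = \frac{\left(- \frac{60}{143} - - \frac{12}{11}\right) + 42378}{-67468} = \left(\left(- \frac{60}{143} + \frac{12}{11}\right) + 42378\right) \left(- \frac{1}{67468}\right) = \left(\frac{96}{143} + 42378\right) \left(- \frac{1}{67468}\right) = \frac{6060150}{143} \left(- \frac{1}{67468}\right) = - \frac{3030075}{4823962}$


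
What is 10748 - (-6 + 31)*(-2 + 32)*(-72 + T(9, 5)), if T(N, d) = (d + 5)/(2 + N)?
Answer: 704728/11 ≈ 64066.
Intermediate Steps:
T(N, d) = (5 + d)/(2 + N)
10748 - (-6 + 31)*(-2 + 32)*(-72 + T(9, 5)) = 10748 - (-6 + 31)*(-2 + 32)*(-72 + (5 + 5)/(2 + 9)) = 10748 - 25*30*(-72 + 10/11) = 10748 - 750*(-72 + (1/11)*10) = 10748 - 750*(-72 + 10/11) = 10748 - 750*(-782)/11 = 10748 - 1*(-586500/11) = 10748 + 586500/11 = 704728/11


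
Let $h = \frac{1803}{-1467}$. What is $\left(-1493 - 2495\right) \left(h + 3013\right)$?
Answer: $- \frac{5873350928}{489} \approx -1.2011 \cdot 10^{7}$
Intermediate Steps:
$h = - \frac{601}{489}$ ($h = 1803 \left(- \frac{1}{1467}\right) = - \frac{601}{489} \approx -1.229$)
$\left(-1493 - 2495\right) \left(h + 3013\right) = \left(-1493 - 2495\right) \left(- \frac{601}{489} + 3013\right) = \left(-3988\right) \frac{1472756}{489} = - \frac{5873350928}{489}$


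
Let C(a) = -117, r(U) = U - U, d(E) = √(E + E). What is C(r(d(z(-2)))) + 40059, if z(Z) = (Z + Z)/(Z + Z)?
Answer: 39942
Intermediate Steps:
z(Z) = 1 (z(Z) = (2*Z)/((2*Z)) = (2*Z)*(1/(2*Z)) = 1)
d(E) = √2*√E (d(E) = √(2*E) = √2*√E)
r(U) = 0
C(r(d(z(-2)))) + 40059 = -117 + 40059 = 39942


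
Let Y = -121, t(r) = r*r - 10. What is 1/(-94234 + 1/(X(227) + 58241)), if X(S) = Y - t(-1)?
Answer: -58129/5477728185 ≈ -1.0612e-5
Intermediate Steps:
t(r) = -10 + r**2 (t(r) = r**2 - 10 = -10 + r**2)
X(S) = -112 (X(S) = -121 - (-10 + (-1)**2) = -121 - (-10 + 1) = -121 - 1*(-9) = -121 + 9 = -112)
1/(-94234 + 1/(X(227) + 58241)) = 1/(-94234 + 1/(-112 + 58241)) = 1/(-94234 + 1/58129) = 1/(-5477728185/58129) = -58129/5477728185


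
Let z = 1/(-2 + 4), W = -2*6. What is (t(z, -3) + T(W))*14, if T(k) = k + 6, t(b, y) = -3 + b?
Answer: -119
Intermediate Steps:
W = -12
z = 1/2 ≈ 0.50000
T(k) = 6 + k
(t(z, -3) + T(W))*14 = ((-3 + 1/2) + (6 - 12))*14 = (-5/2 - 6)*14 = -17/2*14 = -119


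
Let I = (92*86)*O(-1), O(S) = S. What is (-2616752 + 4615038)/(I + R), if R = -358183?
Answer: -1998286/366095 ≈ -5.4584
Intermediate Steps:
I = -7912 (I = (92*86)*(-1) = 7912*(-1) = -7912)
(-2616752 + 4615038)/(I + R) = (-2616752 + 4615038)/(-7912 - 358183) = 1998286/(-366095) = 1998286*(-1/366095) = -1998286/366095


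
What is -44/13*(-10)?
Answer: 440/13 ≈ 33.846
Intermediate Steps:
-44/13*(-10) = 440/13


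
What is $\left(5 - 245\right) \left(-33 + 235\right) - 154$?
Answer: $-48634$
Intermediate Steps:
$\left(5 - 245\right) \left(-33 + 235\right) - 154 = \left(-240\right) 202 - 154 = -48480 - 154 = -48634$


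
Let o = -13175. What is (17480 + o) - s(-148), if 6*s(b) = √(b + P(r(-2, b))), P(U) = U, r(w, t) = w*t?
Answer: 4305 - √37/3 ≈ 4303.0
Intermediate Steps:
r(w, t) = t*w
s(b) = √(-b)/6 (s(b) = √(b + b*(-2))/6 = √(b - 2*b)/6 = √(-b)/6)
(17480 + o) - s(-148) = (17480 - 13175) - √(-1*(-148))/6 = 4305 - √148/6 = 4305 - 2*√37/6 = 4305 - √37/3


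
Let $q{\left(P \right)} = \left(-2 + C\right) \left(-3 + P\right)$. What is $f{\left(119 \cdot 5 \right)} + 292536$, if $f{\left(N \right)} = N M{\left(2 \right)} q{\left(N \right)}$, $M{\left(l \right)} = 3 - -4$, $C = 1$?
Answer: $-2173144$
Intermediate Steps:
$M{\left(l \right)} = 7$ ($M{\left(l \right)} = 3 + 4 = 7$)
$q{\left(P \right)} = 3 - P$ ($q{\left(P \right)} = \left(-2 + 1\right) \left(-3 + P\right) = - (-3 + P) = 3 - P$)
$f{\left(N \right)} = 7 N \left(3 - N\right)$ ($f{\left(N \right)} = N 7 \left(3 - N\right) = 7 N \left(3 - N\right)$)
$f{\left(119 \cdot 5 \right)} + 292536 = 7 \cdot 119 \cdot 5 \left(3 - 119 \cdot 5\right) + 292536 = 7 \cdot 595 \left(3 - 595\right) + 292536 = 7 \cdot 595 \left(-592\right) + 292536 = -2465680 + 292536 = -2173144$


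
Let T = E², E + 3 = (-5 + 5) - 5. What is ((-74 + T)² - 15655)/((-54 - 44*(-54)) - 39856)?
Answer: 15555/37534 ≈ 0.41442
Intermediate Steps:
E = -8 (E = -3 + ((-5 + 5) - 5) = -3 + (0 - 5) = -3 - 5 = -8)
T = 64 (T = (-8)² = 64)
((-74 + T)² - 15655)/((-54 - 44*(-54)) - 39856) = ((-74 + 64)² - 15655)/((-54 - 44*(-54)) - 39856) = ((-10)² - 15655)/((-54 + 2376) - 39856) = (100 - 15655)/(2322 - 39856) = -15555/(-37534) = -15555*(-1/37534) = 15555/37534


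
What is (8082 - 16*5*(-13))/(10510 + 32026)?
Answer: 4561/21268 ≈ 0.21445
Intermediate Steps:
(8082 - 16*5*(-13))/(10510 + 32026) = (8082 - 80*(-13))/42536 = (8082 + 1040)*(1/42536) = 9122*(1/42536) = 4561/21268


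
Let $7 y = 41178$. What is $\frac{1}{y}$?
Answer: $\frac{7}{41178} \approx 0.00016999$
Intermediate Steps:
$y = \frac{41178}{7}$ ($y = \frac{1}{7} \cdot 41178 = \frac{41178}{7} \approx 5882.6$)
$\frac{1}{y} = \frac{1}{\frac{41178}{7}} = \frac{7}{41178}$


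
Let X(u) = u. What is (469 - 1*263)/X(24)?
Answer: 103/12 ≈ 8.5833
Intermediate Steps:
(469 - 1*263)/X(24) = (469 - 1*263)/24 = (469 - 263)*(1/24) = 206*(1/24) = 103/12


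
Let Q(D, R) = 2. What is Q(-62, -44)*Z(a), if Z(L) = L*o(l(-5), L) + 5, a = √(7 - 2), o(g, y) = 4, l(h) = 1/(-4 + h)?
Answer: 10 + 8*√5 ≈ 27.889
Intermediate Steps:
a = √5 ≈ 2.2361
Z(L) = 5 + 4*L (Z(L) = L*4 + 5 = 4*L + 5 = 5 + 4*L)
Q(-62, -44)*Z(a) = 2*(5 + 4*√5) = 10 + 8*√5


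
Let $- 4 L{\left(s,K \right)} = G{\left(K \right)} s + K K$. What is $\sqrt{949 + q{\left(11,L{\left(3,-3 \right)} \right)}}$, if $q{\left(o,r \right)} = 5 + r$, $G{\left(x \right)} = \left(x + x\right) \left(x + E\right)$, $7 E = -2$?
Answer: $\frac{3 \sqrt{20405}}{14} \approx 30.61$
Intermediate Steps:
$E = - \frac{2}{7}$ ($E = \frac{1}{7} \left(-2\right) = - \frac{2}{7} \approx -0.28571$)
$G{\left(x \right)} = 2 x \left(- \frac{2}{7} + x\right)$ ($G{\left(x \right)} = \left(x + x\right) \left(x - \frac{2}{7}\right) = 2 x \left(- \frac{2}{7} + x\right)$)
$L{\left(s,K \right)} = - \frac{K^{2}}{4} - \frac{K s \left(-2 + 7 K\right)}{14}$ ($L{\left(s,K \right)} = - \frac{\frac{2 K \left(-2 + 7 K\right)}{7} s + K K}{4} = - \frac{\frac{2 K s \left(-2 + 7 K\right)}{7} + K^{2}}{4} = - \frac{K^{2} + \frac{2 K s \left(-2 + 7 K\right)}{7}}{4} = - \frac{K^{2}}{4} - \frac{K s \left(-2 + 7 K\right)}{14}$)
$\sqrt{949 + q{\left(11,L{\left(3,-3 \right)} \right)}} = \sqrt{949 + \left(5 + \frac{1}{28} \left(-3\right) \left(\left(-7\right) \left(-3\right) + 4 \cdot 3 - \left(-42\right) 3\right)\right)} = \sqrt{949 + \left(5 + \frac{1}{28} \left(-3\right) \left(21 + 12 + 126\right)\right)} = \sqrt{949 + \left(5 + \frac{1}{28} \left(-3\right) 159\right)} = \sqrt{949 + \left(5 - \frac{477}{28}\right)} = \sqrt{949 - \frac{337}{28}} = \sqrt{\frac{26235}{28}} = \frac{3 \sqrt{20405}}{14}$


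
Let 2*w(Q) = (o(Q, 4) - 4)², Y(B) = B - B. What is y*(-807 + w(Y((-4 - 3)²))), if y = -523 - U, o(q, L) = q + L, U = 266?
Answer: 636723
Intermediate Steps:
o(q, L) = L + q
y = -789 (y = -523 - 1*266 = -523 - 266 = -789)
Y(B) = 0
w(Q) = Q²/2 (w(Q) = ((4 + Q) - 4)²/2 = Q²/2)
y*(-807 + w(Y((-4 - 3)²))) = -789*(-807 + (½)*0²) = -789*(-807 + (½)*0) = -789*(-807 + 0) = -789*(-807) = 636723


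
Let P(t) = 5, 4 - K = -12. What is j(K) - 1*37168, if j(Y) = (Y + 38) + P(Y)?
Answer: -37109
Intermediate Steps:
K = 16 (K = 4 - 1*(-12) = 4 + 12 = 16)
j(Y) = 43 + Y (j(Y) = (Y + 38) + 5 = (38 + Y) + 5 = 43 + Y)
j(K) - 1*37168 = (43 + 16) - 1*37168 = 59 - 37168 = -37109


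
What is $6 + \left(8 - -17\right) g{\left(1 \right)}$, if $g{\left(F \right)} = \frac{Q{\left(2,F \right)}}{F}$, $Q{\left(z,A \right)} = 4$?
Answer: $106$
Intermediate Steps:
$g{\left(F \right)} = \frac{4}{F}$
$6 + \left(8 - -17\right) g{\left(1 \right)} = 6 + \left(8 - -17\right) \frac{4}{1} = 6 + \left(8 + 17\right) 4 \cdot 1 = 6 + 25 \cdot 4 = 6 + 100 = 106$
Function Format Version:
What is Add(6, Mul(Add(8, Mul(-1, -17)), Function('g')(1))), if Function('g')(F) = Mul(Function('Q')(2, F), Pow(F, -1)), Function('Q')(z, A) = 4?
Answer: 106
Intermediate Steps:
Function('g')(F) = Mul(4, Pow(F, -1))
Add(6, Mul(Add(8, Mul(-1, -17)), Function('g')(1))) = Add(6, Mul(Add(8, Mul(-1, -17)), Mul(4, Pow(1, -1)))) = Add(6, Mul(Add(8, 17), Mul(4, 1))) = Add(6, Mul(25, 4)) = Add(6, 100) = 106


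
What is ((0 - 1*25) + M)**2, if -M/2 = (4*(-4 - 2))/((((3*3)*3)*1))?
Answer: 43681/81 ≈ 539.27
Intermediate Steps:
M = 16/9 (M = -2*4*(-4 - 2)/(((3*3)*3)*1) = -2*4*(-6)/((9*3)*1) = -(-48)/(27*1) = -(-48)/27 = -2*(-8/9) = 16/9 ≈ 1.7778)
((0 - 1*25) + M)**2 = ((0 - 1*25) + 16/9)**2 = ((0 - 25) + 16/9)**2 = (-25 + 16/9)**2 = (-209/9)**2 = 43681/81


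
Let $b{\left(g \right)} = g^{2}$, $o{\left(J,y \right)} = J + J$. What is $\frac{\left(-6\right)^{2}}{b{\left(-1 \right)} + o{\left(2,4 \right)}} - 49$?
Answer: $- \frac{209}{5} \approx -41.8$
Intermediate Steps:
$o{\left(J,y \right)} = 2 J$
$\frac{\left(-6\right)^{2}}{b{\left(-1 \right)} + o{\left(2,4 \right)}} - 49 = \frac{\left(-6\right)^{2}}{\left(-1\right)^{2} + 2 \cdot 2} - 49 = \frac{1}{1 + 4} \cdot 36 - 49 = \frac{1}{5} \cdot 36 - 49 = \frac{36}{5} - 49 = - \frac{209}{5}$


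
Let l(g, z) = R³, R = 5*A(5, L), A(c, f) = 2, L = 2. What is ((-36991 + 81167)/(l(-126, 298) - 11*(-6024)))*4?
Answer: 2761/1051 ≈ 2.6270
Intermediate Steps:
R = 10 (R = 5*2 = 10)
l(g, z) = 1000 (l(g, z) = 10³ = 1000)
((-36991 + 81167)/(l(-126, 298) - 11*(-6024)))*4 = ((-36991 + 81167)/(1000 - 11*(-6024)))*4 = (44176/(1000 + 66264))*4 = (44176/67264)*4 = (44176*(1/67264))*4 = (2761/4204)*4 = 2761/1051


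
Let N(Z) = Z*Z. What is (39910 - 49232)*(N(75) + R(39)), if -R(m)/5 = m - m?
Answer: -52436250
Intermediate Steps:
R(m) = 0 (R(m) = -5*(m - m) = -5*0 = 0)
N(Z) = Z**2
(39910 - 49232)*(N(75) + R(39)) = (39910 - 49232)*(75**2 + 0) = -9322*(5625 + 0) = -9322*5625 = -52436250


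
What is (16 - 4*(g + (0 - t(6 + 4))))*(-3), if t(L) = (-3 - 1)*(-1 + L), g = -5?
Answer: 324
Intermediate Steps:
t(L) = 4 - 4*L (t(L) = -4*(-1 + L) = 4 - 4*L)
(16 - 4*(g + (0 - t(6 + 4))))*(-3) = (16 - 4*(-5 + (0 - (4 - 4*(6 + 4)))))*(-3) = (16 - 4*(-5 + (0 - (4 - 4*10))))*(-3) = (16 - 4*(-5 + (0 - (4 - 40))))*(-3) = (16 - 4*(-5 + (0 - 1*(-36))))*(-3) = (16 - 4*(-5 + (0 + 36)))*(-3) = (16 - 4*(-5 + 36))*(-3) = (16 - 4*31)*(-3) = (16 - 124)*(-3) = -108*(-3) = 324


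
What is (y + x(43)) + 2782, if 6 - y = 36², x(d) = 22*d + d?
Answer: 2481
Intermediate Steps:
x(d) = 23*d
y = -1290 (y = 6 - 1*36² = 6 - 1*1296 = 6 - 1296 = -1290)
(y + x(43)) + 2782 = (-1290 + 23*43) + 2782 = (-1290 + 989) + 2782 = -301 + 2782 = 2481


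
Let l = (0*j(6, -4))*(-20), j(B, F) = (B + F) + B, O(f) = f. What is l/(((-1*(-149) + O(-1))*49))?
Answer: 0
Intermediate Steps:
j(B, F) = F + 2*B
l = 0 (l = (0*(-4 + 2*6))*(-20) = (0*(-4 + 12))*(-20) = (0*8)*(-20) = 0*(-20) = 0)
l/(((-1*(-149) + O(-1))*49)) = 0/(((-1*(-149) - 1)*49)) = 0/(((149 - 1)*49)) = 0/((148*49)) = 0/7252 = 0*(1/7252) = 0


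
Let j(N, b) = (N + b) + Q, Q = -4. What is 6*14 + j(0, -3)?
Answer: 77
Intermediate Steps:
j(N, b) = -4 + N + b (j(N, b) = (N + b) - 4 = -4 + N + b)
6*14 + j(0, -3) = 6*14 + (-4 + 0 - 3) = 84 - 7 = 77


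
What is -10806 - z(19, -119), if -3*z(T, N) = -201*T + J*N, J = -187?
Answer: -13984/3 ≈ -4661.3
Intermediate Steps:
z(T, N) = 67*T + 187*N/3 (z(T, N) = -(-201*T - 187*N)/3 = 67*T + 187*N/3)
-10806 - z(19, -119) = -10806 - (67*19 + (187/3)*(-119)) = -10806 - (1273 - 22253/3) = -10806 - 1*(-18434/3) = -10806 + 18434/3 = -13984/3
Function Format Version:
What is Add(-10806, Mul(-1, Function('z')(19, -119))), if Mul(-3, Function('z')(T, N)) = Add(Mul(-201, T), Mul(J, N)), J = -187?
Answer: Rational(-13984, 3) ≈ -4661.3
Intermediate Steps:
Function('z')(T, N) = Add(Mul(67, T), Mul(Rational(187, 3), N)) (Function('z')(T, N) = Mul(Rational(-1, 3), Add(Mul(-201, T), Mul(-187, N))) = Add(Mul(67, T), Mul(Rational(187, 3), N)))
Add(-10806, Mul(-1, Function('z')(19, -119))) = Add(-10806, Mul(-1, Add(Mul(67, 19), Mul(Rational(187, 3), -119)))) = Add(-10806, Mul(-1, Add(1273, Rational(-22253, 3)))) = Add(-10806, Mul(-1, Rational(-18434, 3))) = Add(-10806, Rational(18434, 3)) = Rational(-13984, 3)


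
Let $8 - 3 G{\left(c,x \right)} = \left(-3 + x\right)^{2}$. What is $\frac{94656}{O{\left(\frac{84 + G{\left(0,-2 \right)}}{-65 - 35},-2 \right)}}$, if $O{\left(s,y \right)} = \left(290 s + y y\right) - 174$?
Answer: $- \frac{567936}{2383} \approx -238.33$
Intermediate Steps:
$G{\left(c,x \right)} = \frac{8}{3} - \frac{\left(-3 + x\right)^{2}}{3}$
$O{\left(s,y \right)} = -174 + y^{2} + 290 s$ ($O{\left(s,y \right)} = \left(290 s + y^{2}\right) - 174 = \left(y^{2} + 290 s\right) - 174 = -174 + y^{2} + 290 s$)
$\frac{94656}{O{\left(\frac{84 + G{\left(0,-2 \right)}}{-65 - 35},-2 \right)}} = \frac{94656}{-174 + \left(-2\right)^{2} + 290 \frac{84 + \left(\frac{8}{3} - \frac{\left(-3 - 2\right)^{2}}{3}\right)}{-65 - 35}} = \frac{94656}{-174 + 4 + 290 \frac{84 + \left(\frac{8}{3} - \frac{\left(-5\right)^{2}}{3}\right)}{-100}} = \frac{94656}{-174 + 4 + 290 \left(84 + \left(\frac{8}{3} - \frac{25}{3}\right)\right) \left(- \frac{1}{100}\right)} = \frac{94656}{-174 + 4 + 290 \left(84 - \frac{17}{3}\right) \left(- \frac{1}{100}\right)} = \frac{94656}{-174 + 4 + 290 \cdot \frac{235}{3} \left(- \frac{1}{100}\right)} = \frac{94656}{-174 + 4 + 290 \left(- \frac{47}{60}\right)} = \frac{94656}{-174 + 4 - \frac{1363}{6}} = \frac{94656}{- \frac{2383}{6}} = 94656 \left(- \frac{6}{2383}\right) = - \frac{567936}{2383}$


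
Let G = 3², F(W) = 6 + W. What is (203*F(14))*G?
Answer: 36540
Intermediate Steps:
G = 9
(203*F(14))*G = (203*(6 + 14))*9 = (203*20)*9 = 4060*9 = 36540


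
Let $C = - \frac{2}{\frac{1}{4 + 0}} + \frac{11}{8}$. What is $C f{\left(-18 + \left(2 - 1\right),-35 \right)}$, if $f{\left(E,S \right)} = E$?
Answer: $\frac{901}{8} \approx 112.63$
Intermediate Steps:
$C = - \frac{53}{8}$ ($C = - \frac{2}{\frac{1}{4}} + 11 \cdot \frac{1}{8} = - 2 \frac{1}{\frac{1}{4}} + \frac{11}{8} = \left(-2\right) 4 + \frac{11}{8} = -8 + \frac{11}{8} = - \frac{53}{8} \approx -6.625$)
$C f{\left(-18 + \left(2 - 1\right),-35 \right)} = - \frac{53 \left(-18 + \left(2 - 1\right)\right)}{8} = - \frac{53 \left(-18 + 1\right)}{8} = \left(- \frac{53}{8}\right) \left(-17\right) = \frac{901}{8}$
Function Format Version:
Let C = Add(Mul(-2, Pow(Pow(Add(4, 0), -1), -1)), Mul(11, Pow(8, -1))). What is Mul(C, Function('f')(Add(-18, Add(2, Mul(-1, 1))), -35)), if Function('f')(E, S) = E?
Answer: Rational(901, 8) ≈ 112.63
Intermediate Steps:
C = Rational(-53, 8) (C = Add(Mul(-2, Pow(Pow(4, -1), -1)), Mul(11, Rational(1, 8))) = Add(Mul(-2, Pow(Rational(1, 4), -1)), Rational(11, 8)) = Add(Mul(-2, 4), Rational(11, 8)) = Add(-8, Rational(11, 8)) = Rational(-53, 8) ≈ -6.6250)
Mul(C, Function('f')(Add(-18, Add(2, Mul(-1, 1))), -35)) = Mul(Rational(-53, 8), Add(-18, Add(2, Mul(-1, 1)))) = Mul(Rational(-53, 8), Add(-18, Add(2, -1))) = Mul(Rational(-53, 8), Add(-18, 1)) = Mul(Rational(-53, 8), -17) = Rational(901, 8)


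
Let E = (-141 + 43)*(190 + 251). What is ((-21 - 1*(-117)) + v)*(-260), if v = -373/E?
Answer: -539409130/21609 ≈ -24962.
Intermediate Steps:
E = -43218 (E = -98*441 = -43218)
v = 373/43218 (v = -373/(-43218) = -373*(-1/43218) = 373/43218 ≈ 0.0086307)
((-21 - 1*(-117)) + v)*(-260) = ((-21 - 1*(-117)) + 373/43218)*(-260) = ((-21 + 117) + 373/43218)*(-260) = (96 + 373/43218)*(-260) = (4149301/43218)*(-260) = -539409130/21609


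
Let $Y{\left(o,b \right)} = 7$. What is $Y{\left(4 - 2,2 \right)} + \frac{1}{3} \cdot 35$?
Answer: $\frac{56}{3} \approx 18.667$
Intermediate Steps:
$Y{\left(4 - 2,2 \right)} + \frac{1}{3} \cdot 35 = 7 + \frac{1}{3} \cdot 35 = 7 + \frac{35}{3} = \frac{56}{3}$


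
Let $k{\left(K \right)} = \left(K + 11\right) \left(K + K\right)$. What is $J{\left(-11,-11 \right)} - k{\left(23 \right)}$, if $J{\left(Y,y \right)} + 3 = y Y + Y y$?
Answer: $-1325$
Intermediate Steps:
$J{\left(Y,y \right)} = -3 + 2 Y y$ ($J{\left(Y,y \right)} = -3 + \left(y Y + Y y\right) = -3 + \left(Y y + Y y\right) = -3 + 2 Y y$)
$k{\left(K \right)} = 2 K \left(11 + K\right)$ ($k{\left(K \right)} = \left(11 + K\right) 2 K = 2 K \left(11 + K\right)$)
$J{\left(-11,-11 \right)} - k{\left(23 \right)} = \left(-3 + 2 \left(-11\right) \left(-11\right)\right) - 2 \cdot 23 \left(11 + 23\right) = \left(-3 + 242\right) - 2 \cdot 23 \cdot 34 = 239 - 1564 = -1325$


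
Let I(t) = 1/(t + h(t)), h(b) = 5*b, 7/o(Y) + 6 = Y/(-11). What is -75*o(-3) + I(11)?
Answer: 2017/22 ≈ 91.682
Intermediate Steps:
o(Y) = 7/(-6 - Y/11) (o(Y) = 7/(-6 + Y/(-11)) = 7/(-6 + Y*(-1/11)) = 7/(-6 - Y/11))
I(t) = 1/(6*t) (I(t) = 1/(t + 5*t) = 1/(6*t))
-75*o(-3) + I(11) = -(-5775)/(66 - 3) + (⅙)/11 = -(-5775)/63 + (⅙)*(1/11) = -(-5775)/63 + 1/66 = -75*(-11/9) + 1/66 = 275/3 + 1/66 = 2017/22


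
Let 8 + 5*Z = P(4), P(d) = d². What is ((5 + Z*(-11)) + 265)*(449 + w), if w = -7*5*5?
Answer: 345788/5 ≈ 69158.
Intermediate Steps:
w = -175 (w = -35*5 = -175)
Z = 8/5 (Z = -8/5 + (⅕)*4² = -8/5 + (⅕)*16 = -8/5 + 16/5 = 8/5 ≈ 1.6000)
((5 + Z*(-11)) + 265)*(449 + w) = ((5 + (8/5)*(-11)) + 265)*(449 - 175) = ((5 - 88/5) + 265)*274 = (-63/5 + 265)*274 = (1262/5)*274 = 345788/5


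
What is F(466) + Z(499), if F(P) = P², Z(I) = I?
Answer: 217655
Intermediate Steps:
F(466) + Z(499) = 466² + 499 = 217156 + 499 = 217655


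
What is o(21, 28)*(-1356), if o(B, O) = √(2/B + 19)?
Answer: -452*√8421/7 ≈ -5925.5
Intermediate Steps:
o(B, O) = √(19 + 2/B)
o(21, 28)*(-1356) = √(19 + 2/21)*(-1356) = √(401/21)*(-1356) = (√8421/21)*(-1356) = -452*√8421/7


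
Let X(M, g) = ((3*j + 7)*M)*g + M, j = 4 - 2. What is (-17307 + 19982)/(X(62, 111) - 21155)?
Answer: 25/639 ≈ 0.039124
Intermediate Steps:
j = 2
X(M, g) = M + 13*M*g (X(M, g) = ((3*2 + 7)*M)*g + M = ((6 + 7)*M)*g + M = (13*M)*g + M = 13*M*g + M = M + 13*M*g)
(-17307 + 19982)/(X(62, 111) - 21155) = (-17307 + 19982)/(62*(1 + 13*111) - 21155) = 2675/(62*(1 + 1443) - 21155) = 2675/(62*1444 - 21155) = 2675/(89528 - 21155) = 2675/68373 = 2675*(1/68373) = 25/639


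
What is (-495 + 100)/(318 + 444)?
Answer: -395/762 ≈ -0.51837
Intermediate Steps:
(-495 + 100)/(318 + 444) = -395/762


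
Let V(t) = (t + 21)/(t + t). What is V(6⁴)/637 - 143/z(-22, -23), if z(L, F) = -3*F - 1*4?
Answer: -6051853/2751840 ≈ -2.1992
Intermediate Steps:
z(L, F) = -4 - 3*F (z(L, F) = -3*F - 4 = -4 - 3*F)
V(t) = (21 + t)/(2*t) (V(t) = (21 + t)/((2*t)) = (21 + t)*(1/(2*t)) = (21 + t)/(2*t))
V(6⁴)/637 - 143/z(-22, -23) = ((21 + 6⁴)/(2*(6⁴)))/637 - 143/(-4 - 3*(-23)) = ((½)*(21 + 1296)/1296)*(1/637) - 143/(-4 + 69) = ((½)*(1/1296)*1317)*(1/637) - 143/65 = (439/864)*(1/637) - 143*1/65 = 439/550368 - 11/5 = -6051853/2751840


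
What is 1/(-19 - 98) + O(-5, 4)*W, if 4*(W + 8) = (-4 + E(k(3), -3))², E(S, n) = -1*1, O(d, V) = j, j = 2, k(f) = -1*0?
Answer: -821/234 ≈ -3.5085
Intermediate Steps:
k(f) = 0
O(d, V) = 2
E(S, n) = -1
W = -7/4 (W = -8 + (-4 - 1)²/4 = -8 + (¼)*(-5)² = -8 + (¼)*25 = -8 + 25/4 = -7/4 ≈ -1.7500)
1/(-19 - 98) + O(-5, 4)*W = 1/(-19 - 98) + 2*(-7/4) = 1/(-117) - 7/2 = -1/117 - 7/2 = -821/234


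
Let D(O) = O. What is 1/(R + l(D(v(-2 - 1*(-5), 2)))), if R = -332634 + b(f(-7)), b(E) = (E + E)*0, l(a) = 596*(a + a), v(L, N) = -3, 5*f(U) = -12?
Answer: -1/336210 ≈ -2.9743e-6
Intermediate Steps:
f(U) = -12/5 (f(U) = (1/5)*(-12) = -12/5)
l(a) = 1192*a (l(a) = 596*(2*a) = 1192*a)
b(E) = 0 (b(E) = (2*E)*0 = 0)
R = -332634 (R = -332634 + 0 = -332634)
1/(R + l(D(v(-2 - 1*(-5), 2)))) = 1/(-332634 + 1192*(-3)) = 1/(-332634 - 3576) = 1/(-336210) = -1/336210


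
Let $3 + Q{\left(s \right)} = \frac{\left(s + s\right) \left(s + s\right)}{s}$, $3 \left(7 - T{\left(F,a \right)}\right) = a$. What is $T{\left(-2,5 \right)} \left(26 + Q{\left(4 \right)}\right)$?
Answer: $208$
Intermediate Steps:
$T{\left(F,a \right)} = 7 - \frac{a}{3}$
$Q{\left(s \right)} = -3 + 4 s$ ($Q{\left(s \right)} = -3 + \frac{\left(s + s\right) \left(s + s\right)}{s} = -3 + \frac{2 s 2 s}{s} = -3 + \frac{4 s^{2}}{s} = -3 + 4 s$)
$T{\left(-2,5 \right)} \left(26 + Q{\left(4 \right)}\right) = \left(7 - \frac{5}{3}\right) \left(26 + \left(-3 + 4 \cdot 4\right)\right) = \left(7 - \frac{5}{3}\right) \left(26 + \left(-3 + 16\right)\right) = \frac{16 \left(26 + 13\right)}{3} = \frac{16}{3} \cdot 39 = 208$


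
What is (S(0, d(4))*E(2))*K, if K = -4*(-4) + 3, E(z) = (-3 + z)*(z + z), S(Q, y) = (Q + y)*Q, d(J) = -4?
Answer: 0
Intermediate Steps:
S(Q, y) = Q*(Q + y)
E(z) = 2*z*(-3 + z) (E(z) = (-3 + z)*(2*z) = 2*z*(-3 + z))
K = 19 (K = 16 + 3 = 19)
(S(0, d(4))*E(2))*K = ((0*(0 - 4))*(2*2*(-3 + 2)))*19 = ((0*(-4))*(2*2*(-1)))*19 = (0*(-4))*19 = 0*19 = 0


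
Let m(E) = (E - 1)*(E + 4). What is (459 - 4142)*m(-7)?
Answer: -88392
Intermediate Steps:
m(E) = (-1 + E)*(4 + E)
(459 - 4142)*m(-7) = (459 - 4142)*(-4 + (-7)**2 + 3*(-7)) = -3683*(-4 + 49 - 21) = -3683*24 = -88392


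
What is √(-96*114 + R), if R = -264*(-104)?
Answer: 8*√258 ≈ 128.50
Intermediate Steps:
R = 27456
√(-96*114 + R) = √(-96*114 + 27456) = √(-10944 + 27456) = √16512 = 8*√258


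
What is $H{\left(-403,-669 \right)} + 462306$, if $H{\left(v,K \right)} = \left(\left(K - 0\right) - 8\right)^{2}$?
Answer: $920635$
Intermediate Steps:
$H{\left(v,K \right)} = \left(-8 + K\right)^{2}$ ($H{\left(v,K \right)} = \left(\left(K + 0\right) - 8\right)^{2} = \left(K - 8\right)^{2} = \left(-8 + K\right)^{2}$)
$H{\left(-403,-669 \right)} + 462306 = \left(-8 - 669\right)^{2} + 462306 = \left(-677\right)^{2} + 462306 = 458329 + 462306 = 920635$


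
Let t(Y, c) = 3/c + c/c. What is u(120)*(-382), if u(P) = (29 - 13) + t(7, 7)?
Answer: -46604/7 ≈ -6657.7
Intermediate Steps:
t(Y, c) = 1 + 3/c (t(Y, c) = 3/c + 1 = 1 + 3/c)
u(P) = 122/7 (u(P) = (29 - 13) + (3 + 7)/7 = 16 + (1/7)*10 = 16 + 10/7 = 122/7)
u(120)*(-382) = (122/7)*(-382) = -46604/7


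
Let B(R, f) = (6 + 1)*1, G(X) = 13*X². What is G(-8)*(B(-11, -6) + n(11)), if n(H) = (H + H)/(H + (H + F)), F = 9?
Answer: 198848/31 ≈ 6414.5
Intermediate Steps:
n(H) = 2*H/(9 + 2*H) (n(H) = (H + H)/(H + (H + 9)) = (2*H)/(H + (9 + H)) = (2*H)/(9 + 2*H) = 2*H/(9 + 2*H))
B(R, f) = 7 (B(R, f) = 7*1 = 7)
G(-8)*(B(-11, -6) + n(11)) = (13*(-8)²)*(7 + 2*11/(9 + 2*11)) = (13*64)*(7 + 2*11/(9 + 22)) = 832*(7 + 2*11/31) = 832*(7 + 2*11*(1/31)) = 832*(7 + 22/31) = 832*(239/31) = 198848/31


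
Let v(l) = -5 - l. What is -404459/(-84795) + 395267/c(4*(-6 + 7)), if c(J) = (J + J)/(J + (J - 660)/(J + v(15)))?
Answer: 1508253172597/678360 ≈ 2.2234e+6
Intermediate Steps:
c(J) = 2*J/(J + (-660 + J)/(-20 + J)) (c(J) = (J + J)/(J + (J - 660)/(J + (-5 - 1*15))) = (2*J)/(J + (-660 + J)/(J + (-5 - 15))) = (2*J)/(J + (-660 + J)/(J - 20)) = (2*J)/(J + (-660 + J)/(-20 + J)) = 2*J/(J + (-660 + J)/(-20 + J)))
-404459/(-84795) + 395267/c(4*(-6 + 7)) = -404459/(-84795) + 395267/((2*(4*(-6 + 7))*(-20 + 4*(-6 + 7))/(-660 + (4*(-6 + 7))² - 76*(-6 + 7)))) = -404459*(-1/84795) + 395267/((2*(4*1)*(-20 + 4*1)/(-660 + (4*1)² - 76))) = 404459/84795 + 395267/((2*4*(-20 + 4)/(-660 + 4² - 19*4))) = 404459/84795 + 395267/((2*4*(-16)/(-660 + 16 - 76))) = 404459/84795 + 395267/((2*4*(-16)/(-720))) = 404459/84795 + 395267/((2*4*(-1/720)*(-16))) = 404459/84795 + 395267/(8/45) = 404459/84795 + 395267*(45/8) = 404459/84795 + 17787015/8 = 1508253172597/678360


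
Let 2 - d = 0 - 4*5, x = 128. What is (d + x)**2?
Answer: 22500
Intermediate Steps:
d = 22 (d = 2 - (0 - 4*5) = 2 - (0 - 20) = 2 - 1*(-20) = 2 + 20 = 22)
(d + x)**2 = (22 + 128)**2 = 150**2 = 22500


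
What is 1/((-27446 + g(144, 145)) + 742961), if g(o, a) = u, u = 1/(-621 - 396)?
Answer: 1017/727678754 ≈ 1.3976e-6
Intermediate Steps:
u = -1/1017 (u = 1/(-1017) = -1/1017 ≈ -0.00098328)
g(o, a) = -1/1017
1/((-27446 + g(144, 145)) + 742961) = 1/((-27446 - 1/1017) + 742961) = 1/(-27912583/1017 + 742961) = 1/(727678754/1017) = 1017/727678754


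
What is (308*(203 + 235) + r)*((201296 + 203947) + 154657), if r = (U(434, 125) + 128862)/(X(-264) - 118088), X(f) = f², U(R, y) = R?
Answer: 456888553226600/6049 ≈ 7.5531e+10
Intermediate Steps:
r = -16162/6049 (r = (434 + 128862)/((-264)² - 118088) = 129296/(69696 - 118088) = 129296/(-48392) = 129296*(-1/48392) = -16162/6049 ≈ -2.6718)
(308*(203 + 235) + r)*((201296 + 203947) + 154657) = (308*(203 + 235) - 16162/6049)*((201296 + 203947) + 154657) = (308*438 - 16162/6049)*(405243 + 154657) = (134904 - 16162/6049)*559900 = (816018134/6049)*559900 = 456888553226600/6049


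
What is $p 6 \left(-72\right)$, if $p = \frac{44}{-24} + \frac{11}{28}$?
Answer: $\frac{4356}{7} \approx 622.29$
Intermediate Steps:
$p = - \frac{121}{84}$ ($p = 44 \left(- \frac{1}{24}\right) + 11 \cdot \frac{1}{28} = - \frac{11}{6} + \frac{11}{28} = - \frac{121}{84} \approx -1.4405$)
$p 6 \left(-72\right) = - \frac{121 \cdot 6 \left(-72\right)}{84} = \left(- \frac{121}{84}\right) \left(-432\right) = \frac{4356}{7}$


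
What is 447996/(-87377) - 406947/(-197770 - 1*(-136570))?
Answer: 2713484273/1782490800 ≈ 1.5223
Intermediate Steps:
447996/(-87377) - 406947/(-197770 - 1*(-136570)) = 447996*(-1/87377) - 406947/(-197770 + 136570) = -447996/87377 - 406947/(-61200) = -447996/87377 - 406947*(-1/61200) = -447996/87377 + 135649/20400 = 2713484273/1782490800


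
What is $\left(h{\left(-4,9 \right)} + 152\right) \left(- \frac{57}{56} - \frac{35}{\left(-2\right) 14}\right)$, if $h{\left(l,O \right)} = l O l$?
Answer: $\frac{481}{7} \approx 68.714$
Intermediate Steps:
$h{\left(l,O \right)} = O l^{2}$ ($h{\left(l,O \right)} = O l l = O l^{2}$)
$\left(h{\left(-4,9 \right)} + 152\right) \left(- \frac{57}{56} - \frac{35}{\left(-2\right) 14}\right) = \left(9 \left(-4\right)^{2} + 152\right) \left(- \frac{57}{56} - \frac{35}{\left(-2\right) 14}\right) = \left(9 \cdot 16 + 152\right) \left(\left(-57\right) \frac{1}{56} - \frac{35}{-28}\right) = \left(144 + 152\right) \left(- \frac{57}{56} - - \frac{5}{4}\right) = 296 \left(- \frac{57}{56} + \frac{5}{4}\right) = 296 \cdot \frac{13}{56} = \frac{481}{7}$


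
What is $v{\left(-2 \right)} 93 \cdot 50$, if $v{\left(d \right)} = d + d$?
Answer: $-18600$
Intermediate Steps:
$v{\left(d \right)} = 2 d$
$v{\left(-2 \right)} 93 \cdot 50 = 2 \left(-2\right) 93 \cdot 50 = \left(-4\right) 93 \cdot 50 = \left(-372\right) 50 = -18600$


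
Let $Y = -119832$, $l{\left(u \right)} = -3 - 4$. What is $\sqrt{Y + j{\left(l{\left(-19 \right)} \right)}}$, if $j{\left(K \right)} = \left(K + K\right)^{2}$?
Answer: $2 i \sqrt{29909} \approx 345.88 i$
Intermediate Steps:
$l{\left(u \right)} = -7$
$j{\left(K \right)} = 4 K^{2}$ ($j{\left(K \right)} = \left(2 K\right)^{2} = 4 K^{2}$)
$\sqrt{Y + j{\left(l{\left(-19 \right)} \right)}} = \sqrt{-119832 + 4 \left(-7\right)^{2}} = \sqrt{-119832 + 4 \cdot 49} = \sqrt{-119832 + 196} = \sqrt{-119636} = 2 i \sqrt{29909}$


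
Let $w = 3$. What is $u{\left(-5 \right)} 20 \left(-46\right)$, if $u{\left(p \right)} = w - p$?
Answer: $-7360$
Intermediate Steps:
$u{\left(p \right)} = 3 - p$
$u{\left(-5 \right)} 20 \left(-46\right) = \left(3 - -5\right) 20 \left(-46\right) = \left(3 + 5\right) 20 \left(-46\right) = 8 \cdot 20 \left(-46\right) = 160 \left(-46\right) = -7360$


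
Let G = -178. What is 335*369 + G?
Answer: 123437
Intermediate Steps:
335*369 + G = 335*369 - 178 = 123615 - 178 = 123437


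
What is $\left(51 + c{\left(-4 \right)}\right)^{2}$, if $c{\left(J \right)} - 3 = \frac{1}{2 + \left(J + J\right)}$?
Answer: $\frac{104329}{36} \approx 2898.0$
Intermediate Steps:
$c{\left(J \right)} = 3 + \frac{1}{2 + 2 J}$ ($c{\left(J \right)} = 3 + \frac{1}{2 + \left(J + J\right)} = 3 + \frac{1}{2 + 2 J}$)
$\left(51 + c{\left(-4 \right)}\right)^{2} = \left(51 + \frac{7 + 6 \left(-4\right)}{2 \left(1 - 4\right)}\right)^{2} = \left(51 + \frac{7 - 24}{2 \left(-3\right)}\right)^{2} = \left(51 + \frac{1}{2} \left(- \frac{1}{3}\right) \left(-17\right)\right)^{2} = \left(51 + \frac{17}{6}\right)^{2} = \left(\frac{323}{6}\right)^{2} = \frac{104329}{36}$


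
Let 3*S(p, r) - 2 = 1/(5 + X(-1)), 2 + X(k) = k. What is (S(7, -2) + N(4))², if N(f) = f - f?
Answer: 25/36 ≈ 0.69444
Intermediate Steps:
X(k) = -2 + k
N(f) = 0
S(p, r) = ⅚ (S(p, r) = ⅔ + 1/(3*(5 + (-2 - 1))) = ⅔ + 1/(3*(5 - 3)) = ⅔ + (⅓)/2 = ⅔ + (⅓)*(½) = ⅔ + ⅙ = ⅚)
(S(7, -2) + N(4))² = (⅚ + 0)² = (⅚)² = 25/36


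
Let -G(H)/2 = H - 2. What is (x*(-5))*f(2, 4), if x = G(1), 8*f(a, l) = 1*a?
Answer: -5/2 ≈ -2.5000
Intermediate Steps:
G(H) = 4 - 2*H (G(H) = -2*(H - 2) = -2*(-2 + H) = 4 - 2*H)
f(a, l) = a/8 (f(a, l) = (1*a)/8 = a/8)
x = 2 (x = 4 - 2*1 = 4 - 2 = 2)
(x*(-5))*f(2, 4) = (2*(-5))*((⅛)*2) = -10*¼ = -5/2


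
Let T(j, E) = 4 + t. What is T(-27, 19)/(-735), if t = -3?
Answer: -1/735 ≈ -0.0013605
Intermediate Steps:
T(j, E) = 1 (T(j, E) = 4 - 3 = 1)
T(-27, 19)/(-735) = 1/(-735) = 1*(-1/735) = -1/735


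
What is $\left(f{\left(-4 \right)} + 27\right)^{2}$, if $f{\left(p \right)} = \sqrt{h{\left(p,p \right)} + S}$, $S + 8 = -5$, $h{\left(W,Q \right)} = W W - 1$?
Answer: $\left(27 + \sqrt{2}\right)^{2} \approx 807.37$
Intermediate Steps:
$h{\left(W,Q \right)} = -1 + W^{2}$ ($h{\left(W,Q \right)} = W^{2} - 1 = -1 + W^{2}$)
$S = -13$ ($S = -8 - 5 = -13$)
$f{\left(p \right)} = \sqrt{-14 + p^{2}}$ ($f{\left(p \right)} = \sqrt{\left(-1 + p^{2}\right) - 13} = \sqrt{-14 + p^{2}}$)
$\left(f{\left(-4 \right)} + 27\right)^{2} = \left(\sqrt{-14 + \left(-4\right)^{2}} + 27\right)^{2} = \left(\sqrt{-14 + 16} + 27\right)^{2} = \left(\sqrt{2} + 27\right)^{2} = \left(27 + \sqrt{2}\right)^{2}$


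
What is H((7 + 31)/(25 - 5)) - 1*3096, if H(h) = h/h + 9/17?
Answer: -52606/17 ≈ -3094.5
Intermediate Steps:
H(h) = 26/17 (H(h) = 1 + 9*(1/17) = 1 + 9/17 = 26/17)
H((7 + 31)/(25 - 5)) - 1*3096 = 26/17 - 1*3096 = 26/17 - 3096 = -52606/17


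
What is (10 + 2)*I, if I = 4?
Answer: 48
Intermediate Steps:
(10 + 2)*I = (10 + 2)*4 = 12*4 = 48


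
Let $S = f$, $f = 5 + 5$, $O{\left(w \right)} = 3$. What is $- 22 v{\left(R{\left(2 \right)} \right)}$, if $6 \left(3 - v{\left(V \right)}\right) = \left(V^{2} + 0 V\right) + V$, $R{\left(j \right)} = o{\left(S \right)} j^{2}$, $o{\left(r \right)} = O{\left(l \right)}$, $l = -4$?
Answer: $506$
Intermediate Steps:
$f = 10$
$S = 10$
$o{\left(r \right)} = 3$
$R{\left(j \right)} = 3 j^{2}$
$v{\left(V \right)} = 3 - \frac{V}{6} - \frac{V^{2}}{6}$ ($v{\left(V \right)} = 3 - \frac{\left(V^{2} + 0 V\right) + V}{6} = 3 - \frac{\left(V^{2} + 0\right) + V}{6} = 3 - \frac{V^{2} + V}{6} = 3 - \frac{V + V^{2}}{6} = 3 - \left(\frac{V}{6} + \frac{V^{2}}{6}\right) = 3 - \frac{V}{6} - \frac{V^{2}}{6}$)
$- 22 v{\left(R{\left(2 \right)} \right)} = - 22 \left(3 - \frac{3 \cdot 2^{2}}{6} - \frac{\left(3 \cdot 2^{2}\right)^{2}}{6}\right) = - 22 \left(3 - \frac{3 \cdot 4}{6} - \frac{\left(3 \cdot 4\right)^{2}}{6}\right) = - 22 \left(3 - 2 - \frac{12^{2}}{6}\right) = - 22 \left(3 - 2 - 24\right) = \left(-22\right) \left(-23\right) = 506$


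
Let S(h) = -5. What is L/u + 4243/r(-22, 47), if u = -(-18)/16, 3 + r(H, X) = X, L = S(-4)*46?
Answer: -42773/396 ≈ -108.01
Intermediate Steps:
L = -230 (L = -5*46 = -230)
r(H, X) = -3 + X
u = 9/8 (u = -(-18)/16 = -2*(-9/16) = 9/8 ≈ 1.1250)
L/u + 4243/r(-22, 47) = -230/9/8 + 4243/(-3 + 47) = -230*8/9 + 4243/44 = -1840/9 + 4243*(1/44) = -1840/9 + 4243/44 = -42773/396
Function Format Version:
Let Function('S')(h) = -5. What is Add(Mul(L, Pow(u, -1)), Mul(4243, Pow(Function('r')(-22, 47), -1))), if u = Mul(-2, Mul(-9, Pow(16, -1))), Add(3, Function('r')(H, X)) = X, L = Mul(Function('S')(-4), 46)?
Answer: Rational(-42773, 396) ≈ -108.01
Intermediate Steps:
L = -230 (L = Mul(-5, 46) = -230)
Function('r')(H, X) = Add(-3, X)
u = Rational(9, 8) (u = Mul(-2, Mul(-9, Rational(1, 16))) = Mul(-2, Rational(-9, 16)) = Rational(9, 8) ≈ 1.1250)
Add(Mul(L, Pow(u, -1)), Mul(4243, Pow(Function('r')(-22, 47), -1))) = Add(Mul(-230, Pow(Rational(9, 8), -1)), Mul(4243, Pow(Add(-3, 47), -1))) = Add(Mul(-230, Rational(8, 9)), Mul(4243, Pow(44, -1))) = Add(Rational(-1840, 9), Mul(4243, Rational(1, 44))) = Add(Rational(-1840, 9), Rational(4243, 44)) = Rational(-42773, 396)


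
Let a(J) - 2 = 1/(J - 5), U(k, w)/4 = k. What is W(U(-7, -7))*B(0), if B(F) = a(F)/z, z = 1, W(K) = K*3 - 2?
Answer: -774/5 ≈ -154.80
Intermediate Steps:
U(k, w) = 4*k
a(J) = 2 + 1/(-5 + J) (a(J) = 2 + 1/(J - 5) = 2 + 1/(-5 + J))
W(K) = -2 + 3*K (W(K) = 3*K - 2 = -2 + 3*K)
B(F) = (-9 + 2*F)/(-5 + F) (B(F) = ((-9 + 2*F)/(-5 + F))/1 = ((-9 + 2*F)/(-5 + F))*1 = (-9 + 2*F)/(-5 + F))
W(U(-7, -7))*B(0) = (-2 + 3*(4*(-7)))*((-9 + 2*0)/(-5 + 0)) = (-2 + 3*(-28))*((-9 + 0)/(-5)) = (-2 - 84)*(-1/5*(-9)) = -86*9/5 = -774/5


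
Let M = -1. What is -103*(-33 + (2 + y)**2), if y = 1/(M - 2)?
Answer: 28016/9 ≈ 3112.9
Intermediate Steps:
y = -1/3 (y = 1/(-1 - 2) = 1/(-3) = -1/3 ≈ -0.33333)
-103*(-33 + (2 + y)**2) = -103*(-33 + (2 - 1/3)**2) = -103*(-33 + (5/3)**2) = -103*(-33 + 25/9) = -103*(-272/9) = 28016/9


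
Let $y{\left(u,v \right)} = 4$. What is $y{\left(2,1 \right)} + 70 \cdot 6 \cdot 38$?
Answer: $15964$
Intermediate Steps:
$y{\left(2,1 \right)} + 70 \cdot 6 \cdot 38 = 4 + 70 \cdot 6 \cdot 38 = 4 + 70 \cdot 228 = 4 + 15960 = 15964$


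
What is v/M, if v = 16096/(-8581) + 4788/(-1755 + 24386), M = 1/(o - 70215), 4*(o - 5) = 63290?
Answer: 2511014529550/27742373 ≈ 90512.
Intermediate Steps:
o = 31655/2 (o = 5 + (¼)*63290 = 5 + 31645/2 = 31655/2 ≈ 15828.)
M = -2/108775 (M = 1/(31655/2 - 70215) = 1/(-108775/2) = -2/108775 ≈ -1.8387e-5)
v = -46168964/27742373 (v = 16096*(-1/8581) + 4788/22631 = -16096/8581 + 4788*(1/22631) = -16096/8581 + 684/3233 = -46168964/27742373 ≈ -1.6642)
v/M = -46168964/(27742373*(-2/108775)) = -46168964/27742373*(-108775/2) = 2511014529550/27742373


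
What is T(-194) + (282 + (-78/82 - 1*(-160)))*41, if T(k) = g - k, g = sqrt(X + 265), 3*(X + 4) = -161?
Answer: 18277 + sqrt(1866)/3 ≈ 18291.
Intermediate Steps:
X = -173/3 (X = -4 + (1/3)*(-161) = -4 - 161/3 = -173/3 ≈ -57.667)
g = sqrt(1866)/3 (g = sqrt(-173/3 + 265) = sqrt(622/3) = sqrt(1866)/3 ≈ 14.399)
T(k) = -k + sqrt(1866)/3 (T(k) = sqrt(1866)/3 - k = -k + sqrt(1866)/3)
T(-194) + (282 + (-78/82 - 1*(-160)))*41 = (-1*(-194) + sqrt(1866)/3) + (282 + (-78/82 - 1*(-160)))*41 = (194 + sqrt(1866)/3) + (282 + (-78*1/82 + 160))*41 = (194 + sqrt(1866)/3) + (282 + (-39/41 + 160))*41 = (194 + sqrt(1866)/3) + (282 + 6521/41)*41 = (194 + sqrt(1866)/3) + (18083/41)*41 = (194 + sqrt(1866)/3) + 18083 = 18277 + sqrt(1866)/3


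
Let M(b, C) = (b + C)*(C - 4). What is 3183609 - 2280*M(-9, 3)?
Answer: 3169929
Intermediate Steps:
M(b, C) = (-4 + C)*(C + b) (M(b, C) = (C + b)*(-4 + C) = (-4 + C)*(C + b))
3183609 - 2280*M(-9, 3) = 3183609 - 2280*(3² - 4*3 - 4*(-9) + 3*(-9)) = 3183609 - 2280*(9 - 12 + 36 - 27) = 3183609 - 2280*6 = 3183609 - 13680 = 3169929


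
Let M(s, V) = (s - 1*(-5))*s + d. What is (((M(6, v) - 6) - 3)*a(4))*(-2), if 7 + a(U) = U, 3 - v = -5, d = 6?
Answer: 378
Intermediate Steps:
v = 8 (v = 3 - 1*(-5) = 3 + 5 = 8)
M(s, V) = 6 + s*(5 + s) (M(s, V) = (s - 1*(-5))*s + 6 = (s + 5)*s + 6 = (5 + s)*s + 6 = s*(5 + s) + 6 = 6 + s*(5 + s))
a(U) = -7 + U
(((M(6, v) - 6) - 3)*a(4))*(-2) = ((((6 + 6**2 + 5*6) - 6) - 3)*(-7 + 4))*(-2) = ((((6 + 36 + 30) - 6) - 3)*(-3))*(-2) = (((72 - 6) - 3)*(-3))*(-2) = ((66 - 3)*(-3))*(-2) = (63*(-3))*(-2) = -189*(-2) = 378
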